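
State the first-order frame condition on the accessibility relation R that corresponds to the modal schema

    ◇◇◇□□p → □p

This is a Sahlqvist (Geach-type) schema ◇^3□^2p → □^1◇^0p.
First-order correspondent: ∀x ∀y ∀z ((xR³y ∧ xRz) → ∃w (yR²w ∧ z = w)).

∀x ∀y ∀z ((xR³y ∧ xRz) → ∃w (yR²w ∧ z = w))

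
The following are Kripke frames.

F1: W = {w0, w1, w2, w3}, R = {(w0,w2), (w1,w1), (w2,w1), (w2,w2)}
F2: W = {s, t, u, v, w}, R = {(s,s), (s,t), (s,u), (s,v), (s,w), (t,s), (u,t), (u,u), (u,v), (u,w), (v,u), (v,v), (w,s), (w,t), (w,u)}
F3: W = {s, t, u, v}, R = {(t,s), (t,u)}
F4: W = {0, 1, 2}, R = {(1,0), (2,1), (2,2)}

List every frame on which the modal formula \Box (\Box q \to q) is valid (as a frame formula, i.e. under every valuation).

F1

This is the axiom for shift-reflexivity; its first-order frame correspondent is \forall x \forall y (Rxy \to Ryy).
F1: satisfies the condition.
F2: fails — Rwt but not Rtt.
F3: fails — Rtu but not Ruu.
F4: fails — R10 but not R00.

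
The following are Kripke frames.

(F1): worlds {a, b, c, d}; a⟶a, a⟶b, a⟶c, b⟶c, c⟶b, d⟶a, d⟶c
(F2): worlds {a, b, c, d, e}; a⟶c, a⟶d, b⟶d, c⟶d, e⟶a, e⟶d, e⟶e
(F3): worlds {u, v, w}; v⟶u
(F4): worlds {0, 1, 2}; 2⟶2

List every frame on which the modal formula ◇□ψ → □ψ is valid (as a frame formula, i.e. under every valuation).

(F4)

Frame correspondent (Sahlqvist): ∀x ∀y ∀z (Rxy ∧ Rxz → Ryz) — i.e. the Euclidean property.
(F1): fails — Rab and Rab but not Rbb.
(F2): fails — Rac and Rac but not Rcc.
(F3): fails — Rvu and Rvu but not Ruu.
(F4): satisfies the condition.
Valid on: (F4).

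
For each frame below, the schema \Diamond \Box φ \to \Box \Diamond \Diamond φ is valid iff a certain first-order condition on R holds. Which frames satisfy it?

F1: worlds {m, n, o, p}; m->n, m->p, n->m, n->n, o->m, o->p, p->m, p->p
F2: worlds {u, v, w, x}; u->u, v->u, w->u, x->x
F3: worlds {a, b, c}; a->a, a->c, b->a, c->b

Frame correspondent (Sahlqvist): \forall x \forall y \forall z ((xRy \wedge xRz) \to \exists w (yRw \wedge z R^2 w)) — i.e. a generalized confluence (Geach) condition.
F1: satisfies the condition.
F2: satisfies the condition.
F3: fails — aRc, aRc but no w with cRw and cR²w.

F1, F2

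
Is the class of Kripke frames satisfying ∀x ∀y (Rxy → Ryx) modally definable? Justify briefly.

This is a Sahlqvist condition; the B axiom r → □◇r defines it.
Suppose r→□◇r is valid. Take Rxy and set V(r)={x}. Then r at x, so □◇r at x, so ◇r at y, so some z with Ryz has r; z=x, i.e. Ryx.

Yes, by r → □◇r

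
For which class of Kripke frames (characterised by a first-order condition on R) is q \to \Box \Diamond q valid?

Suppose q→□◇q is valid. Take Rxy and set V(q)={x}. Then q at x, so □◇q at x, so ◇q at y, so some z with Ryz has q; z=x, i.e. Ryx.
The converse is a direct semantic check.
So the correspondent is symmetry.

symmetry: \forall x \forall y (Rxy \to Ryx)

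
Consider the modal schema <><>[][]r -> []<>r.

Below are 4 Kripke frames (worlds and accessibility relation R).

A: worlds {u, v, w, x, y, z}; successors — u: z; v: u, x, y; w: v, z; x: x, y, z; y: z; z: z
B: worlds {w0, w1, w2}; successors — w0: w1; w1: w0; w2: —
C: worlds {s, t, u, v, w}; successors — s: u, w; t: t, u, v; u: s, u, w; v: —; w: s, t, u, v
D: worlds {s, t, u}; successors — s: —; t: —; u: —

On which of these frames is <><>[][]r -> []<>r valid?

B, D

The schema corresponds to a generalized confluence (Geach) condition: forall x forall y forall z ((x R^2 y & xRz) -> exists w (y R^2 w & zRw)).
A: fails — wR²u, wRv but no t with uR²t and vRt.
B: satisfies the condition.
C: fails — sR²v, sRu but no w* with vR²w* and uRw*.
D: satisfies the condition.
Valid on: B, D.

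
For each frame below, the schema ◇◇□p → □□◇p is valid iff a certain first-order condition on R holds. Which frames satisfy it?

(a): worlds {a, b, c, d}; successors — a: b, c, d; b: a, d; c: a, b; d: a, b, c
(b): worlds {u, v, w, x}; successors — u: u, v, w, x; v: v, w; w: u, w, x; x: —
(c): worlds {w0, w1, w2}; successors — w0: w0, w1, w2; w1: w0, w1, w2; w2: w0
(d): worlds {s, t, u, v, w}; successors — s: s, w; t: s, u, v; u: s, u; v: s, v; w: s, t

Frame correspondent (Sahlqvist): ∀x ∀y ∀z ((xR²y ∧ xR²z) → ∃w (yRw ∧ zRw)) — i.e. a generalized confluence (Geach) condition.
(a): satisfies the condition.
(b): fails — uR²u, uR²x but no t with uRt and xRt.
(c): satisfies the condition.
(d): satisfies the condition.

(a), (c), (d)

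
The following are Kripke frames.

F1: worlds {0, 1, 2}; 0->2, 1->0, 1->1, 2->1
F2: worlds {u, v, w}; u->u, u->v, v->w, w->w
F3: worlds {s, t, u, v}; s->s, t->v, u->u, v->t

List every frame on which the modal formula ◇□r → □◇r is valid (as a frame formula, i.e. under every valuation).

This is the axiom for convergence; its first-order frame correspondent is ∀x ∀y ∀z (Rxy ∧ Rxz → ∃w (Ryw ∧ Rzw)).
F1: fails — R10 and R11 but 0 and 1 have no common successor.
F2: fails — Ruv and Ruu but v and u have no common successor.
F3: condition met.
Valid on: F3.

F3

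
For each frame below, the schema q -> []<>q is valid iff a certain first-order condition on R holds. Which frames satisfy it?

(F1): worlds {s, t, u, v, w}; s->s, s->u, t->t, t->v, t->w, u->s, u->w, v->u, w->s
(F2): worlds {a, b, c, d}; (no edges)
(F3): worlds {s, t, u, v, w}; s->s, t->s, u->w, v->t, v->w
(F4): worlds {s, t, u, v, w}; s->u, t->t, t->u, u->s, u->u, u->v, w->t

(F2)

The schema corresponds to symmetry: forall x forall y (Rxy -> Ryx).
(F1): fails — Rtv but not Rvt.
(F2): ✓.
(F3): fails — Ruw but not Rwu.
(F4): fails — Ruv but not Rvu.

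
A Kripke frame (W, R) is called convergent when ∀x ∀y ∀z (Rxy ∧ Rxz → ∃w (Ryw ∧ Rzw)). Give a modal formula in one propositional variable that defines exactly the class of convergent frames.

◇□ψ → □◇ψ

The condition is convergence. The .2 schema ◇□ψ → □◇ψ defines it.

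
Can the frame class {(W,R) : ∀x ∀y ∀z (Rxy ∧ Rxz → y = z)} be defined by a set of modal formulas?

Yes — defined by ◇p → □p

Yes: it is partial functionality, defined by the CD schema ◇p → □p.
Suppose ◇p→□p is valid. Take Rxy, Rxz and set V(p)={y}. Then ◇p at x, so □p at x, so p at z, i.e. z=y.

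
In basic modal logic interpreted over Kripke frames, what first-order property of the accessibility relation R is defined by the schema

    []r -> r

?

Suppose □r→r is valid. At any x set V(r)={w : Rxw}. Then □r holds at x, so r holds at x, i.e. Rxx.
The converse is a direct semantic check.
So the correspondent is reflexivity.

Reflexivity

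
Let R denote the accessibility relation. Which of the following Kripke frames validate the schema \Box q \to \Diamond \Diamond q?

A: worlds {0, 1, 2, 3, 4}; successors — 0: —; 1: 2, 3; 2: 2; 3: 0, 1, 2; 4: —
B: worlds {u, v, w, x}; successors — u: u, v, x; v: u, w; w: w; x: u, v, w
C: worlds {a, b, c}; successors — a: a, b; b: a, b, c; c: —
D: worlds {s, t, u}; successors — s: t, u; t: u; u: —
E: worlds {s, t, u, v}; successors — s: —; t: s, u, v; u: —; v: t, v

B

The schema corresponds to a generalized confluence (Geach) condition: \forall x \exists w (xRw \wedge x R^2 w).
A: fails — at 0 but no w with 0Rw and 0R²w.
B: ✓.
C: fails — at c but no w with cRw and cR²w.
D: fails — at t but no w with tRw and tR²w.
E: fails — at s but no w with sRw and sR²w.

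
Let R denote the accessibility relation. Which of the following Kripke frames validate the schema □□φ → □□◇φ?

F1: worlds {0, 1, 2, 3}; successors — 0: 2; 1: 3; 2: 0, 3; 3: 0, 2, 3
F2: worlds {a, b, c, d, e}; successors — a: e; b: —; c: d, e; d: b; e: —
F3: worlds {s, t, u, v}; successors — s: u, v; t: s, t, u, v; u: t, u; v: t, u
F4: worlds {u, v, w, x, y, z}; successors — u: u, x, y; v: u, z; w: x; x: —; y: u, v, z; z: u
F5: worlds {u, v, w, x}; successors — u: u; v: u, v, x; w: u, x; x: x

F3, F5

This is the axiom for a generalized confluence (Geach) condition; its first-order frame correspondent is ∀x ∀z (xR²z → ∃w (xR²w ∧ zRw)).
F1: fails — 0R²0 but no w with 0R²w and 0Rw.
F2: fails — cR²b but no w with cR²w and bRw.
F3: ✓.
F4: fails — uR²x but no t with uR²t and xRt.
F5: ✓.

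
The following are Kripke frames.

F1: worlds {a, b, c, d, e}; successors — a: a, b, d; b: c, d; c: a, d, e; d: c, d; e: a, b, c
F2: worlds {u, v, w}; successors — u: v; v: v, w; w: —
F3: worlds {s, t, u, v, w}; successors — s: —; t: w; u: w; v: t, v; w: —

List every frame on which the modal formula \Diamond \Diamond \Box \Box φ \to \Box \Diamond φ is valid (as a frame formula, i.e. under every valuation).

The schema corresponds to a generalized confluence (Geach) condition: \forall x \forall y \forall z ((x R^2 y \wedge xRz) \to \exists w (y R^2 w \wedge zRw)).
F1: ✓.
F2: fails — uR²w, uRv but no t with wR²t and vRt.
F3: fails — vR²t, vRt but no w* with tR²w* and tRw*.
Valid on: F1.

F1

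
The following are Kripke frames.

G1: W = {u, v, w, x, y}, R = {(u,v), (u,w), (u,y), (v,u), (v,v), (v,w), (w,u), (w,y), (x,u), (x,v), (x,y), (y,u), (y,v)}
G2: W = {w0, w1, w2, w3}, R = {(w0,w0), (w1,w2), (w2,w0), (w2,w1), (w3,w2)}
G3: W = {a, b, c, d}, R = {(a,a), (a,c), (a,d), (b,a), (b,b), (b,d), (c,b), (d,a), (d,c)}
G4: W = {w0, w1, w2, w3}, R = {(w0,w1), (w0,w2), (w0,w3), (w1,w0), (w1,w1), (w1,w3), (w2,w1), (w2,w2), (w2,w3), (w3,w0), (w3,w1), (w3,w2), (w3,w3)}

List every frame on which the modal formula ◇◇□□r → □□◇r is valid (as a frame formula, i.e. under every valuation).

This is the axiom for a generalized confluence (Geach) condition; its first-order frame correspondent is ∀x ∀y ∀z ((xR²y ∧ xR²z) → ∃w (yR²w ∧ zRw)).
G1: holds.
G2: fails — w1R²w0, w1R²w1 but no w with w0R²w and w1Rw.
G3: holds.
G4: holds.

G1, G3, G4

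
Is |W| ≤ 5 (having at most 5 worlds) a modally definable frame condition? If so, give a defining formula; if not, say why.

Not definable by any modal formula

Modal frame validity is preserved under disjoint unions.
Any modal formula valid on each of 6 disjoint one-world frames is valid on their disjoint union (validity is preserved under disjoint unions). Each one-world frame has |W|=1≤5, but the union has |W|=6.
So the class is not modally definable.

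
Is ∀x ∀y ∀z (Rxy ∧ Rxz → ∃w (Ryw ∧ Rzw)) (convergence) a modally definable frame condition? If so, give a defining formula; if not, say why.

The condition is convergence. A defining modal formula is ◇□p → □◇p.
Suppose ◇□p→□◇p is valid. Take Rxy, Rxz and set V(p)={w : Ryw}. Then □p at y so ◇□p at x, so □◇p at x, so ◇p at z, giving w with Rzw and Ryw.

Yes, by ◇□p → □◇p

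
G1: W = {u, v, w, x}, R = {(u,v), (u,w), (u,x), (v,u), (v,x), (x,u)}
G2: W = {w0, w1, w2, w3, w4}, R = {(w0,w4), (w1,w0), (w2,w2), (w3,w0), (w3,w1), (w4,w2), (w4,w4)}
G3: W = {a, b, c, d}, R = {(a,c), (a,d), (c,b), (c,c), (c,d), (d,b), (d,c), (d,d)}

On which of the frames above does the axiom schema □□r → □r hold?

G3

The schema corresponds to density: ∀x ∀y (Rxy → ∃z (Rxz ∧ Rzy)).
G1: fails — Ruv but no z with Ruz and Rzv.
G2: fails — Rw1w0 but no z with Rw1z and Rzw0.
G3: satisfies the condition.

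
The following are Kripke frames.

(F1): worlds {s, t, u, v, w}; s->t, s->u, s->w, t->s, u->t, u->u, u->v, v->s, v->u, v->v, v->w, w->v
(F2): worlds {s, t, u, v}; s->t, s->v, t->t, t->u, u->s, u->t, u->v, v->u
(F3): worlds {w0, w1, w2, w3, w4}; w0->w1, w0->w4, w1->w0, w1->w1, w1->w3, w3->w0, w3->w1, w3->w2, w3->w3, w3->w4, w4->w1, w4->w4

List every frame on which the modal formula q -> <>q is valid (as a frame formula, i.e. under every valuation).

This is the axiom for reflexivity; its first-order frame correspondent is forall x Rxx.
(F1): fails — world s does not see itself.
(F2): fails — world s does not see itself.
(F3): fails — world w0 does not see itself.
Valid on no frame.

none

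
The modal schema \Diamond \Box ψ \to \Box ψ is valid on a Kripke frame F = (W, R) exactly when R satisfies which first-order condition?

the Euclidean property

Equivalently (dual form): ◇ψ → □◇ψ.
Suppose ◇ψ→□◇ψ is valid. Take Rxy, Rxz and set V(ψ)={y}. Then ◇ψ at x, so □◇ψ at x, so ◇ψ at z, so some w with Rzw has ψ; w=y, i.e. Rzy. By symmetry of the argument, Ryz.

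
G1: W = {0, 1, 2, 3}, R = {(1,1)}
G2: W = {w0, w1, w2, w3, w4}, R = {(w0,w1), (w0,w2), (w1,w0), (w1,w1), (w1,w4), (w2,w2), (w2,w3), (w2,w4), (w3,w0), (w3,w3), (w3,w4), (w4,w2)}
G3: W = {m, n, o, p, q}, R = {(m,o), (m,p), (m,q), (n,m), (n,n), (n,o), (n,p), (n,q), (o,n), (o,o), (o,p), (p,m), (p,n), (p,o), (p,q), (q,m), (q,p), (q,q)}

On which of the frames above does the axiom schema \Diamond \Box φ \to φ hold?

G1

Frame correspondent (Sahlqvist): \forall x \forall y (xRy \to \exists w (yRw \wedge x = w)) — i.e. a generalized confluence (Geach) condition.
G1: condition met.
G2: fails — w0Rw2 but no w with w2Rw and w0=w.
G3: fails — mRo but no w with oRw and m=w.
Valid on: G1.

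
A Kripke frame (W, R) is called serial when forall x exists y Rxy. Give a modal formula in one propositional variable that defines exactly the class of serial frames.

□p → ◇p

The condition is seriality. The D schema □p → ◇p defines it.
Suppose □p→◇p is valid. At any x set V(p)=W. Then □p at x, so ◇p at x, so x has a successor.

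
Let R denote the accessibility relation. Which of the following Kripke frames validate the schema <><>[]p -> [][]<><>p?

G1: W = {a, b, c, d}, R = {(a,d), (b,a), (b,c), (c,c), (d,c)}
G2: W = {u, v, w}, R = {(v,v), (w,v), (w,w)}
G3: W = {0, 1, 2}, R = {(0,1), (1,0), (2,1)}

The schema corresponds to a generalized confluence (Geach) condition: forall x forall y forall z ((x R^2 y & x R^2 z) -> exists w (yRw & z R^2 w)).
G1: holds.
G2: holds.
G3: fails — 0R²0, 0R²0 but no w with 0Rw and 0R²w.
Valid on: G1, G2.

G1, G2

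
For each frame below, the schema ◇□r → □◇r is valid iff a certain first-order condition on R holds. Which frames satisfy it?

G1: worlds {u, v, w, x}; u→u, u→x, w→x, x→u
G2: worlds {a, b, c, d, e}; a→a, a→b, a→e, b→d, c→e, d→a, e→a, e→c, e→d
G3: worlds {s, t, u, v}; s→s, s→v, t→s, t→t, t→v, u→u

This is the axiom for convergence; its first-order frame correspondent is ∀x ∀y ∀z (Rxy ∧ Rxz → ∃w (Ryw ∧ Rzw)).
G1: ✓.
G2: fails — Rab and Raa but b and a have no common successor.
G3: fails — Rsv and Rsv but v and v have no common successor.

G1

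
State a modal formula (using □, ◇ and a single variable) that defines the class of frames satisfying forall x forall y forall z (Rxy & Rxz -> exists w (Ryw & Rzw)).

This is convergence; the standard corresponding axiom is .2: ◇□r → □◇r.

◇□r → □◇r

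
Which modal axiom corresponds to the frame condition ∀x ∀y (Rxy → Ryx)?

This is symmetry; the standard corresponding axiom is B: ψ → □◇ψ.
Suppose ψ→□◇ψ is valid. Take Rxy and set V(ψ)={x}. Then ψ at x, so □◇ψ at x, so ◇ψ at y, so some z with Ryz has ψ; z=x, i.e. Ryx.

ψ → □◇ψ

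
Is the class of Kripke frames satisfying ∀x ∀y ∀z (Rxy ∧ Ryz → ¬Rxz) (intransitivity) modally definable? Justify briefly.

Modal frame validity is preserved under surjective bounded morphisms.
The 3-cycle (worlds w0,w1,w2 with w0→w1→w2→w0) is intransitive. Mapping every world to a single reflexive point • is a surjective bounded morphism; the reflexive point is not intransitive (R••∧R•• but R••).
So the class is not modally definable.

Not modally definable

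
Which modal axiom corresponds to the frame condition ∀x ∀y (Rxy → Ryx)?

r → □◇r

The condition is symmetry. The B schema r → □◇r defines it.
Suppose r→□◇r is valid. Take Rxy and set V(r)={x}. Then r at x, so □◇r at x, so ◇r at y, so some z with Ryz has r; z=x, i.e. Ryx.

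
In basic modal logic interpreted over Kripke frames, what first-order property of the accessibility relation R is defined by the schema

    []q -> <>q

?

seriality

Suppose □q→◇q is valid. At any x set V(q)=W. Then □q at x, so ◇q at x, so x has a successor.
Conversely, any frame satisfying forall x exists y Rxy validates the schema.
So the correspondent is seriality.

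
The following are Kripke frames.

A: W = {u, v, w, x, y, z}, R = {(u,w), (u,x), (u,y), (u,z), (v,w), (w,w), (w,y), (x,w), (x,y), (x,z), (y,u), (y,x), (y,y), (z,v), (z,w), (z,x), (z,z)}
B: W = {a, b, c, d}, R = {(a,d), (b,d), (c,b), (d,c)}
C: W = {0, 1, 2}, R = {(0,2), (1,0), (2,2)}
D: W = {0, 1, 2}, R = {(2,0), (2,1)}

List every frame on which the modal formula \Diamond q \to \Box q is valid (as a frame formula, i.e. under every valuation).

The schema corresponds to partial functionality: \forall x \forall y \forall z (Rxy \wedge Rxz \to y = z).
A: fails — u sees both w and x.
B: condition met.
C: condition met.
D: fails — 2 sees both 0 and 1.

B, C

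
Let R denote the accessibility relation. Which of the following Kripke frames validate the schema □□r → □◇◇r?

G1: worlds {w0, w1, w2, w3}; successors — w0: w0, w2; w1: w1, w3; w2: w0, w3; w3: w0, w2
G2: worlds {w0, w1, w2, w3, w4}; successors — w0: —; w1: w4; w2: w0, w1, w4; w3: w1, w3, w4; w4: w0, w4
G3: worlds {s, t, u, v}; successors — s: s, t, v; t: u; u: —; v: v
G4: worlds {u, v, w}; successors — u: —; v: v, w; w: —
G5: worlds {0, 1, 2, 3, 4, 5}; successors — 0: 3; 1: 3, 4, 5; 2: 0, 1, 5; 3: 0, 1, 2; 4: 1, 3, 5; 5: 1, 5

G1, G5

This is the axiom for a generalized confluence (Geach) condition; its first-order frame correspondent is ∀x ∀z (xRz → ∃w (xR²w ∧ zR²w)).
G1: condition met.
G2: fails — w2Rw0 but no w with w2R²w and w0R²w.
G3: fails — sRt but no w with sR²w and tR²w.
G4: fails — vRw but no t with vR²t and wR²t.
G5: condition met.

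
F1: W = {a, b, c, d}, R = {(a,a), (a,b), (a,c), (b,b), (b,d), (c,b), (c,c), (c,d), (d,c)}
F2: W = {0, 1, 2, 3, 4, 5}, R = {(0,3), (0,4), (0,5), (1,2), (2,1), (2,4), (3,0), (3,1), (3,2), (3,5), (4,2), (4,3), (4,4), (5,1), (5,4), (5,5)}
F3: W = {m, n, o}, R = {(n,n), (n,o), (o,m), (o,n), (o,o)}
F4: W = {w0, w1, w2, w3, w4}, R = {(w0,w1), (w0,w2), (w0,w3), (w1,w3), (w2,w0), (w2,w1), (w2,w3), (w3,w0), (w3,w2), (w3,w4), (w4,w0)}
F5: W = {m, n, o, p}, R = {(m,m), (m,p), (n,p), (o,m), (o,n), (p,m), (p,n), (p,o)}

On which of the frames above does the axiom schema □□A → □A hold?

Frame correspondent (Sahlqvist): ∀x ∀y (Rxy → ∃z (Rxz ∧ Rzy)) — i.e. density.
F1: ✓.
F2: fails — R12 but no z with R1z and Rz2.
F3: ✓.
F4: fails — Rw1w3 but no z with Rw1z and Rzw3.
F5: fails — Ron but no z with Roz and Rzn.
Valid on: F1, F3.

F1, F3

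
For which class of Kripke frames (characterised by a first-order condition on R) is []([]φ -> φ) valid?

shift-reflexivity

This is the T□ axiom.
It corresponds to shift-reflexivity: forall x forall y (Rxy -> Ryy).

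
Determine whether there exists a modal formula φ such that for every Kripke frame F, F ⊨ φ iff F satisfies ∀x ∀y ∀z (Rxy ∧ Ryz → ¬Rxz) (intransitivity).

Modal frame validity is preserved under surjective bounded morphisms.
The 5-cycle (worlds a,b,c,d,e with a→b→c→d→e→a) is intransitive. Mapping every world to a single reflexive point • is a surjective bounded morphism; the reflexive point is not intransitive (R••∧R•• but R••).
So no modal formula (or set of formulas) defines exactly the intransitive frames.

Not modally definable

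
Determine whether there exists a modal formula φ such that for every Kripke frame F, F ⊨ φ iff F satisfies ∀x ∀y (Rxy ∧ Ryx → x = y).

No

If a class were modally definable it would be closed under surjective bounded morphisms (Goldblatt–Thomason).
The 6-cycle (worlds 0,1,2,3,4,5 with 0→1→2→3→4→5→0) is antisymmetric. Sending even-indexed worlds to a and odd-indexed worlds to b is a surjective bounded morphism onto the two-world frame with a↔b, which is not antisymmetric.
So no modal formula (or set of formulas) defines exactly the antisymmetric frames.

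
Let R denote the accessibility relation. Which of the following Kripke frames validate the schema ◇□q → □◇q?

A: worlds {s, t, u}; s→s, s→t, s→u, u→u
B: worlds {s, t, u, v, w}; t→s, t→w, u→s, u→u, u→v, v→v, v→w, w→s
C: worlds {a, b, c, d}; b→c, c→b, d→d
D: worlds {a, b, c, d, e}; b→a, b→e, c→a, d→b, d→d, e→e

This is the axiom for convergence; its first-order frame correspondent is ∀x ∀y ∀z (Rxy ∧ Rxz → ∃w (Ryw ∧ Rzw)).
A: fails — Rsu and Rst but u and t have no common successor.
B: fails — Rts and Rts but s and s have no common successor.
C: ✓.
D: fails — Rba and Rba but a and a have no common successor.
Valid on: C.

C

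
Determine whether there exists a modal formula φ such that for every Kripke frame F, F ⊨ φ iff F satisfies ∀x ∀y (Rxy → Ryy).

Definable; □(□q → q) defines it

Yes: it is shift-reflexivity, defined by the T□ schema □(□q → q).
Suppose □(□q→q) is valid. Take Rxy and set V(q)={w : Ryw}. Then at y, □q holds; since □(□q→q) at x, □q→q at y, so q at y, i.e. Ryy.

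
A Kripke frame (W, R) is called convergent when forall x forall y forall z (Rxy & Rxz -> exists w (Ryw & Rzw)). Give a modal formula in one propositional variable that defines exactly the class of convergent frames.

This is convergence; the standard corresponding axiom is .2: ◇□ψ → □◇ψ.
Suppose ◇□ψ→□◇ψ is valid. Take Rxy, Rxz and set V(ψ)={w : Ryw}. Then □ψ at y so ◇□ψ at x, so □◇ψ at x, so ◇ψ at z, giving w with Rzw and Ryw.

◇□ψ → □◇ψ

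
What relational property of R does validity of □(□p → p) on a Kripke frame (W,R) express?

Shift-reflexivity

Suppose □(□p→p) is valid. Take Rxy and set V(p)={w : Ryw}. Then at y, □p holds; since □(□p→p) at x, □p→p at y, so p at y, i.e. Ryy.
Conversely, on a frame with shift-reflexivity the schema holds at every world under every valuation.
Frame condition: ∀x ∀y (Rxy → Ryy).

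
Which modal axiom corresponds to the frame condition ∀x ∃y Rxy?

The condition is seriality. The D schema □q → ◇q defines it.

□q → ◇q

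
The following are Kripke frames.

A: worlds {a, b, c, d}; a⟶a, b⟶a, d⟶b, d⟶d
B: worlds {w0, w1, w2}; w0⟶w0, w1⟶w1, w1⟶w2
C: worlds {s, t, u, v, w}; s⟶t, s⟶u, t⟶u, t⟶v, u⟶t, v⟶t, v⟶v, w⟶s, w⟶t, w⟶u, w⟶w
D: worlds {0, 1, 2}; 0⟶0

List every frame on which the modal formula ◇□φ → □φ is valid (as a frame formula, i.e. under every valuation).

The schema corresponds to the Euclidean property: ∀x ∀y ∀z (Rxy ∧ Rxz → Ryz).
A: fails — Rdb and Rdd but not Rbd.
B: fails — Rw1w2 and Rw1w2 but not Rw2w2.
C: fails — Rsu and Rsu but not Ruu.
D: ✓.

D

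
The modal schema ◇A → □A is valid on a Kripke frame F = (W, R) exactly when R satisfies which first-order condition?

Partial functionality

Suppose ◇A→□A is valid. Take Rxy, Rxz and set V(A)={y}. Then ◇A at x, so □A at x, so A at z, i.e. z=y.
Conversely, any frame satisfying ∀x ∀y ∀z (Rxy ∧ Rxz → y = z) validates the schema.
So the correspondent is partial functionality.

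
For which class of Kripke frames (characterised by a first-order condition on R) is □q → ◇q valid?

Suppose □q→◇q is valid. At any x set V(q)=W. Then □q at x, so ◇q at x, so x has a successor.
Conversely, on a frame with seriality the schema holds at every world under every valuation.
So the correspondent is seriality.

seriality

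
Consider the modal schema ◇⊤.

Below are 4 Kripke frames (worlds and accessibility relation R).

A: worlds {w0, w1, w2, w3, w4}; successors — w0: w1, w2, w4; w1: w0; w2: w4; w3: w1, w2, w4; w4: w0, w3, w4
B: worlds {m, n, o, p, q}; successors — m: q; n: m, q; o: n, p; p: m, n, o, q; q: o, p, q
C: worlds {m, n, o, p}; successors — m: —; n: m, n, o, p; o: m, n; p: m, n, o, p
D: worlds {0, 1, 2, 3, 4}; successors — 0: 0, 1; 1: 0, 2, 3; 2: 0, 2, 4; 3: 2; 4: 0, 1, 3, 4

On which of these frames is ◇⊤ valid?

A, B, D

This is the axiom for seriality; its first-order frame correspondent is ∀x ∃y Rxy.
A: ✓.
B: ✓.
C: fails — world m has no successor.
D: ✓.
Valid on: A, B, D.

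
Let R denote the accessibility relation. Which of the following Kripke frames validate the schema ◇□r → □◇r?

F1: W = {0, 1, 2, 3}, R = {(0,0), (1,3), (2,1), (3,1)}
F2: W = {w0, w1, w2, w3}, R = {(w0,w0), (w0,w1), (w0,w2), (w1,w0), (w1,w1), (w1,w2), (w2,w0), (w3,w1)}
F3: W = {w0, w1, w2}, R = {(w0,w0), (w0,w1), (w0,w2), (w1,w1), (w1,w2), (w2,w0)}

F1, F2

Frame correspondent (Sahlqvist): ∀x ∀y ∀z (Rxy ∧ Rxz → ∃w (Ryw ∧ Rzw)) — i.e. convergence.
F1: satisfies the condition.
F2: satisfies the condition.
F3: fails — Rw0w1 and Rw0w2 but w1 and w2 have no common successor.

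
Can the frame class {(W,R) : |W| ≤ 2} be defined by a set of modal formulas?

If a class were modally definable it would be closed under disjoint unions (Goldblatt–Thomason).
Any modal formula valid on each of 3 disjoint one-world frames is valid on their disjoint union (validity is preserved under disjoint unions). Each one-world frame has |W|=1≤2, but the union has |W|=3.
Hence having at most 2 worlds is not modally definable.

Not modally definable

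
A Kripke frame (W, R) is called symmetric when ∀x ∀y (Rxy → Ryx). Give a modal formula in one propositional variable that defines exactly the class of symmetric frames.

A defining formula is q → □◇q (the B axiom).
Suppose q→□◇q is valid. Take Rxy and set V(q)={x}. Then q at x, so □◇q at x, so ◇q at y, so some z with Ryz has q; z=x, i.e. Ryx.

q → □◇q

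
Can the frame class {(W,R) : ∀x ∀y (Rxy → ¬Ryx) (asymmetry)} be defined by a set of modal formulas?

Modal frame validity is preserved under surjective bounded morphisms.
The 4-cycle (worlds w0,w1,w2,w3 with w0→w1→w2→w3→w0) is asymmetric. Mapping every world to a single reflexive point • is a surjective bounded morphism, and the reflexive point is not asymmetric (R•• but asymmetry requires ¬R••).
So the class is not modally definable.

Not modally definable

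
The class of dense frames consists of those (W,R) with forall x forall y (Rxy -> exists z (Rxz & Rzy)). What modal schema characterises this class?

This is density; the standard corresponding axiom is C4: □□q → □q.
Suppose □□q→□q is valid. Take Rxy and set V(q)={w : xR²w}. Then □□q at x, so □q at x, so q at y, i.e. ∃z(Rxz∧Rzy).

□□q → □q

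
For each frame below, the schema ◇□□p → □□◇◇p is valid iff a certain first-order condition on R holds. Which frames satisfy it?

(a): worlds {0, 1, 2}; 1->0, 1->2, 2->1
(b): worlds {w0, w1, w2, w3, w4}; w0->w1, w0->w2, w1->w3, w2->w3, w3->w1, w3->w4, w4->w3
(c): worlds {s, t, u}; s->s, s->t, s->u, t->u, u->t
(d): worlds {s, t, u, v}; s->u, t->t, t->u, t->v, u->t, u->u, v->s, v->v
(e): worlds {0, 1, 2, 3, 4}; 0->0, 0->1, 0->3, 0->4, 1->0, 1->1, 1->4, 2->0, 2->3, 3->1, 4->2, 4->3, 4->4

(d), (e)

The schema corresponds to a generalized confluence (Geach) condition: ∀x ∀y ∀z ((xRy ∧ xR²z) → ∃w (yR²w ∧ zR²w)).
(a): fails — 1R0, 1R²1 but no w with 0R²w and 1R²w.
(b): fails — w0Rw1, w0R²w3 but no w with w1R²w and w3R²w.
(c): fails — sRt, sR²u but no w with tR²w and uR²w.
(d): condition met.
(e): condition met.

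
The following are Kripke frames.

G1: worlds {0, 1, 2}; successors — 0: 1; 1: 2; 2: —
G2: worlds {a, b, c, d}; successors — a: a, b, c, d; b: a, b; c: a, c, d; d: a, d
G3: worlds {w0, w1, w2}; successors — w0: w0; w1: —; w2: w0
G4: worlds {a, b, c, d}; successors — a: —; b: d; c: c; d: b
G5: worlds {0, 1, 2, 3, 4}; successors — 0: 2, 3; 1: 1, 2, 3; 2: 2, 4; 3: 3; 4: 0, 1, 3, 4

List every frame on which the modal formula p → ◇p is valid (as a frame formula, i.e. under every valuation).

Frame correspondent (Sahlqvist): ∀x Rxx — i.e. reflexivity.
G1: fails — world 0 does not see itself.
G2: ✓.
G3: fails — world w1 does not see itself.
G4: fails — world a does not see itself.
G5: fails — world 0 does not see itself.
Valid on: G2.

G2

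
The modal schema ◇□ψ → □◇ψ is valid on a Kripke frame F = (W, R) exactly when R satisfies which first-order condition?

convergence: ∀x ∀y ∀z (Rxy ∧ Rxz → ∃w (Ryw ∧ Rzw))

This is the .2 axiom.
Its frame correspondent is convergence — ∀x ∀y ∀z (Rxy ∧ Rxz → ∃w (Ryw ∧ Rzw)).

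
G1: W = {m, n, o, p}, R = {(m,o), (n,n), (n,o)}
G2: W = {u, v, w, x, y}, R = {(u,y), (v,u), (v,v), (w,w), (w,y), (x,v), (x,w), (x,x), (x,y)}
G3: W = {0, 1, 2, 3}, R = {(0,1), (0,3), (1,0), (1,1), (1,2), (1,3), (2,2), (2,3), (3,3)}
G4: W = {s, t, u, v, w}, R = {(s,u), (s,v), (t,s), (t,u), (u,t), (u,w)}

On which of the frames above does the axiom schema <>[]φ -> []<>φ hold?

This is the axiom for convergence; its first-order frame correspondent is forall x forall y forall z (Rxy & Rxz -> exists w (Ryw & Rzw)).
G1: fails — Rmo and Rmo but o and o have no common successor.
G2: fails — Ruy and Ruy but y and y have no common successor.
G3: ✓.
G4: fails — Rsv and Rsv but v and v have no common successor.
Valid on: G3.

G3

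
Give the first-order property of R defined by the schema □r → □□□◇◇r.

∀x ∀z (xR³z → ∃w (xRw ∧ zR²w))

This is a Sahlqvist (Geach-type) schema ◇^0□^1r → □^3◇^2r.
Minimal-valuation argument: fix x; take any y with xR^0y and any z with xR^3z. Set V(r) to the set of worlds R-reachable from y in exactly 1 step. Then □^1r holds at y, so the antecedent holds at x; validity forces ◇^2r at z, giving a w with zR^2w and yR^1w.
First-order correspondent: ∀x ∀z (xR³z → ∃w (xRw ∧ zR²w)).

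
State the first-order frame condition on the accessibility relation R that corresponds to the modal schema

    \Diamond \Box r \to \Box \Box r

\forall x \forall y \forall z ((xRy \wedge x R^2 z) \to \exists w (yRw \wedge z = w))

This is a Sahlqvist (Geach-type) schema ◇^1□^1r → □^2◇^0r.
First-order correspondent: \forall x \forall y \forall z ((xRy \wedge x R^2 z) \to \exists w (yRw \wedge z = w)).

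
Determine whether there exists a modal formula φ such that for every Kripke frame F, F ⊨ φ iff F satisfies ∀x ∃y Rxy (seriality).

This is a Sahlqvist condition; the D axiom □p → ◇p defines it.
Suppose □p→◇p is valid. At any x set V(p)=W. Then □p at x, so ◇p at x, so x has a successor.

Definable; □p → ◇p defines it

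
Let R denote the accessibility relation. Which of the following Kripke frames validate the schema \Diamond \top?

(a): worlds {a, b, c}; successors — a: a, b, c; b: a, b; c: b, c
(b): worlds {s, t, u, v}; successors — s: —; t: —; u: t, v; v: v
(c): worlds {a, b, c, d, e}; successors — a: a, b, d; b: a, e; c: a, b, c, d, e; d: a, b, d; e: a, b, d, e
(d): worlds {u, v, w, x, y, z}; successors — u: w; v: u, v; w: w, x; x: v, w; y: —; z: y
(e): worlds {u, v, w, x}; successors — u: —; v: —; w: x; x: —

(a), (c)

This is the axiom for seriality; its first-order frame correspondent is \forall x \exists y Rxy.
(a): holds.
(b): fails — world s has no successor.
(c): holds.
(d): fails — world y has no successor.
(e): fails — world u has no successor.
Valid on: (a), (c).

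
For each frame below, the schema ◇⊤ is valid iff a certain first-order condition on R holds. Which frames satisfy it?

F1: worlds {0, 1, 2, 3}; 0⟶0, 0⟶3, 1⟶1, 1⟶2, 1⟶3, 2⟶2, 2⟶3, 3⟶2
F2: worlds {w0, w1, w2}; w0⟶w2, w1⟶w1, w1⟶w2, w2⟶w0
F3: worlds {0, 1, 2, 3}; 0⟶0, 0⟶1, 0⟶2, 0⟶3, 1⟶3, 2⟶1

The schema corresponds to seriality: ∀x ∃y Rxy.
F1: holds.
F2: holds.
F3: fails — world 3 has no successor.
Valid on: F1, F2.

F1, F2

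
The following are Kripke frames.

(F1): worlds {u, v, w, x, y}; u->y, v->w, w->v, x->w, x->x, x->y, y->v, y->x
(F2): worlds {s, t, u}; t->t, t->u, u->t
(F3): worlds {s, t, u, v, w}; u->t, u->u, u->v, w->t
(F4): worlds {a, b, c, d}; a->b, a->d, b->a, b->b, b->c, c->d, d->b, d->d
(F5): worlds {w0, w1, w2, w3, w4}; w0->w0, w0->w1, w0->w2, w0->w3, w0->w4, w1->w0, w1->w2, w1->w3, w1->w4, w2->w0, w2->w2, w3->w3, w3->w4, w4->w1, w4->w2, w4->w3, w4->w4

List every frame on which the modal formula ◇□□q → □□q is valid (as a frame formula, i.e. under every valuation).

The schema corresponds to a generalized confluence (Geach) condition: ∀x ∀y ∀z ((xRy ∧ xR²z) → ∃w (yR²w ∧ z = w)).
(F1): fails — uRy, uR²v but no t with yR²t and v=t.
(F2): holds.
(F3): fails — uRt, uR²t but no w* with tR²w* and t=w*.
(F4): fails — bRc, bR²a but no w with cR²w and a=w.
(F5): fails — w0Rw3, w0R²w0 but no w with w3R²w and w0=w.
Valid on: (F2).

(F2)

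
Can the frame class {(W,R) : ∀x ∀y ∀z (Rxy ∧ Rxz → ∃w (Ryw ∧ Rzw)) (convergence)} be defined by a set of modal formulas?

This is a Sahlqvist condition; the .2 axiom ◇□p → □◇p defines it.

Yes — defined by ◇□p → □◇p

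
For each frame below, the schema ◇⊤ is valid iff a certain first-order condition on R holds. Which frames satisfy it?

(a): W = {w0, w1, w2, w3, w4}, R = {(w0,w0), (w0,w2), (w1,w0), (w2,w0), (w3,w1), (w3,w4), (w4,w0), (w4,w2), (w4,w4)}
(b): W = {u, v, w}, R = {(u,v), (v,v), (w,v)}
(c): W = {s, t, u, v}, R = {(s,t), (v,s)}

The schema corresponds to seriality: ∀x ∃y Rxy.
(a): holds.
(b): holds.
(c): fails — world t has no successor.

(a), (b)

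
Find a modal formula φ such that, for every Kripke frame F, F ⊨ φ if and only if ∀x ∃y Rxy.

□r → ◇r

The condition is seriality. The D schema □r → ◇r defines it.
Suppose □r→◇r is valid. At any x set V(r)=W. Then □r at x, so ◇r at x, so x has a successor.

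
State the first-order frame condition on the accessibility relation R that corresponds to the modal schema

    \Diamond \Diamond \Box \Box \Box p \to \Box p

\forall x \forall y \forall z ((x R^2 y \wedge xRz) \to \exists w (y R^3 w \wedge z = w))

This is a Sahlqvist (Geach-type) schema ◇^2□^3p → □^1◇^0p.
Minimal-valuation argument: fix x; take any y with xR^2y and any z with xR^1z. Set V(p) to the set of worlds R-reachable from y in exactly 3 steps. Then □^3p holds at y, so the antecedent holds at x; validity forces ◇^0p at z, giving a w with zR^0w and yR^3w.
First-order correspondent: \forall x \forall y \forall z ((x R^2 y \wedge xRz) \to \exists w (y R^3 w \wedge z = w)).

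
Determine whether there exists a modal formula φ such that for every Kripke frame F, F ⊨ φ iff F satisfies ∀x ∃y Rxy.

Yes — defined by □q → ◇q

Yes: it is seriality, defined by the D schema □q → ◇q.
Suppose □q→◇q is valid. At any x set V(q)=W. Then □q at x, so ◇q at x, so x has a successor.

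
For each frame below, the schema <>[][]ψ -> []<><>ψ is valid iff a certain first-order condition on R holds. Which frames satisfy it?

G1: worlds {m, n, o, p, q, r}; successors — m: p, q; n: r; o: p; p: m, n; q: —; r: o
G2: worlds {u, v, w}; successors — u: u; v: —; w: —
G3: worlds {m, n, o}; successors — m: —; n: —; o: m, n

G2

The schema corresponds to a generalized confluence (Geach) condition: forall x forall y forall z ((xRy & xRz) -> exists w (y R^2 w & z R^2 w)).
G1: fails — mRp, mRq but no w with pR²w and qR²w.
G2: condition met.
G3: fails — oRm, oRm but no w with mR²w and mR²w.
Valid on: G2.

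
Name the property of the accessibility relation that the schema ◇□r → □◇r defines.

Suppose ◇□r→□◇r is valid. Take Rxy, Rxz and set V(r)={w : Ryw}. Then □r at y so ◇□r at x, so □◇r at x, so ◇r at z, giving w with Rzw and Ryw.
Conversely, on a frame with convergence the schema holds at every world under every valuation.
Frame condition: ∀x ∀y ∀z (Rxy ∧ Rxz → ∃w (Ryw ∧ Rzw)).

Convergence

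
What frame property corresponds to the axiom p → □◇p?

Suppose p→□◇p is valid. Take Rxy and set V(p)={x}. Then p at x, so □◇p at x, so ◇p at y, so some z with Ryz has p; z=x, i.e. Ryx.
Conversely, any frame satisfying ∀x ∀y (Rxy → Ryx) validates the schema.
So the correspondent is symmetry.

symmetry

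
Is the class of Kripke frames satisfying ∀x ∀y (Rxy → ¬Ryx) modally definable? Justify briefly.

Modal frame validity is preserved under surjective bounded morphisms.
The 3-cycle (worlds 0,1,2 with 0→1→2→0) is asymmetric. Mapping every world to a single reflexive point • is a surjective bounded morphism, and the reflexive point is not asymmetric (R•• but asymmetry requires ¬R••).
So the class is not modally definable.

Not definable by any modal formula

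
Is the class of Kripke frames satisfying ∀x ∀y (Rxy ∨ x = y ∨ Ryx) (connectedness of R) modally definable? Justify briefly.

No

Modal frame validity is preserved under disjoint unions.
Take 2 disjoint single-world reflexive frames: each is trivially connected, but their disjoint union has 2 worlds with no edge between distinct components, so it is not connected.
Hence connectedness of R is not modally definable.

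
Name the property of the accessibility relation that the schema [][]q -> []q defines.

Density

This is the C4 axiom.
Its frame correspondent is density — forall x forall y (Rxy -> exists z (Rxz & Rzy)).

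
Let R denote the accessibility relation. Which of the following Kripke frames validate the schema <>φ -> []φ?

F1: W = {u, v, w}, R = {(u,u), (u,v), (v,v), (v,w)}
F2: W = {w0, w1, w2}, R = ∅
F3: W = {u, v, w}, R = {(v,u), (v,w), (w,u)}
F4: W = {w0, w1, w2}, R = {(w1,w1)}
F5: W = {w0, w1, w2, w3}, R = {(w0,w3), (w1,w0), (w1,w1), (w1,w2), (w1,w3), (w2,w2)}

F2, F4

Frame correspondent (Sahlqvist): forall x forall y forall z (Rxy & Rxz -> y = z) — i.e. partial functionality.
F1: fails — u sees both u and v.
F2: condition met.
F3: fails — v sees both u and w.
F4: condition met.
F5: fails — w1 sees both w0 and w1.
Valid on: F2, F4.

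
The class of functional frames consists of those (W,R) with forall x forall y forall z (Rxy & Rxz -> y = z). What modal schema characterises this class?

◇s → □s

A defining formula is ◇s → □s (the CD axiom).
Suppose ◇s→□s is valid. Take Rxy, Rxz and set V(s)={y}. Then ◇s at x, so □s at x, so s at z, i.e. z=y.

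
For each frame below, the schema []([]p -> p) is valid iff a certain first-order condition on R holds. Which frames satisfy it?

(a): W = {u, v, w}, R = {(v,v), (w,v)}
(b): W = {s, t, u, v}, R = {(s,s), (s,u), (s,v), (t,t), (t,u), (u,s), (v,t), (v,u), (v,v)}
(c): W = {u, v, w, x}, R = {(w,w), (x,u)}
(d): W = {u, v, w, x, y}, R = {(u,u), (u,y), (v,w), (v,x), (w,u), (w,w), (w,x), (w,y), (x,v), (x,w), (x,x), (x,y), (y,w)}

The schema corresponds to shift-reflexivity: forall x forall y (Rxy -> Ryy).
(a): ✓.
(b): fails — Rvu but not Ruu.
(c): fails — Rxu but not Ruu.
(d): fails — Rwy but not Ryy.

(a)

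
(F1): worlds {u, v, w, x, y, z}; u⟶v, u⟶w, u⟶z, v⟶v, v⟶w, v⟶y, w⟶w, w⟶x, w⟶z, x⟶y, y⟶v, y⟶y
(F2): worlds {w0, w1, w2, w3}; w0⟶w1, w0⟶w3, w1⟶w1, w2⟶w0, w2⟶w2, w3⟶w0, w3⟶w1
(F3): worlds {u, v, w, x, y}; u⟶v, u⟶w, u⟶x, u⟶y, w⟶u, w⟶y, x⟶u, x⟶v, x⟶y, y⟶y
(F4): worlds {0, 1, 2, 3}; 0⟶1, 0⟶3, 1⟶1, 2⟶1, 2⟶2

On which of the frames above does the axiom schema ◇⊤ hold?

Frame correspondent (Sahlqvist): ∀x ∃y Rxy — i.e. seriality.
(F1): fails — world z has no successor.
(F2): satisfies the condition.
(F3): fails — world v has no successor.
(F4): fails — world 3 has no successor.
Valid on: (F2).

(F2)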